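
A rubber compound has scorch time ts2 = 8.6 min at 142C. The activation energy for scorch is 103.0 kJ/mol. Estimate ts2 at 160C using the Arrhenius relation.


Convert temperatures: T1 = 142 + 273.15 = 415.15 K, T2 = 160 + 273.15 = 433.15 K
ts2_new = 8.6 * exp(103000 / 8.314 * (1/433.15 - 1/415.15))
1/T2 - 1/T1 = -1.0010e-04
ts2_new = 2.49 min

2.49 min


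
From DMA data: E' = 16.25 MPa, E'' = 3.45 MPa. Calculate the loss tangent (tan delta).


tan delta = E'' / E'
= 3.45 / 16.25
= 0.2123

tan delta = 0.2123


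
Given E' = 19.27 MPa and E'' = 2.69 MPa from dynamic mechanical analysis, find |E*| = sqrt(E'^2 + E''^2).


|E*| = sqrt(E'^2 + E''^2)
= sqrt(19.27^2 + 2.69^2)
= sqrt(371.3329 + 7.2361)
= 19.457 MPa

19.457 MPa


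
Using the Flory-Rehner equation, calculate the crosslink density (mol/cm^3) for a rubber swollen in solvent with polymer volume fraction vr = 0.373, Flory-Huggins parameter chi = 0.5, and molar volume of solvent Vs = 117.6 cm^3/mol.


ln(1 - vr) = ln(1 - 0.373) = -0.4668
Numerator = -((-0.4668) + 0.373 + 0.5 * 0.373^2) = 0.0242
Denominator = 117.6 * (0.373^(1/3) - 0.373/2) = 62.7208
nu = 0.0242 / 62.7208 = 3.8654e-04 mol/cm^3

3.8654e-04 mol/cm^3


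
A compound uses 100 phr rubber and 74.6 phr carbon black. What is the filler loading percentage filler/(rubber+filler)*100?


Filler % = filler / (rubber + filler) * 100
= 74.6 / (100 + 74.6) * 100
= 74.6 / 174.6 * 100
= 42.73%

42.73%


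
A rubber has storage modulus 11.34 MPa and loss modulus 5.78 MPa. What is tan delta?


tan delta = E'' / E'
= 5.78 / 11.34
= 0.5097

tan delta = 0.5097


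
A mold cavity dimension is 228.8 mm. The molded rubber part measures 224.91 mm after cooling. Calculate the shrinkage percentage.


Shrinkage = (mold - part) / mold * 100
= (228.8 - 224.91) / 228.8 * 100
= 3.89 / 228.8 * 100
= 1.7%

1.7%


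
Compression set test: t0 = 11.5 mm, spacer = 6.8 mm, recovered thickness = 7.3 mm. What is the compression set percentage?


CS = (t0 - recovered) / (t0 - ts) * 100
= (11.5 - 7.3) / (11.5 - 6.8) * 100
= 4.2 / 4.7 * 100
= 89.4%

89.4%


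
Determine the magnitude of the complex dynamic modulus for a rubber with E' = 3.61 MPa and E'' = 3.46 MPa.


|E*| = sqrt(E'^2 + E''^2)
= sqrt(3.61^2 + 3.46^2)
= sqrt(13.0321 + 11.9716)
= 5.0 MPa

5.0 MPa


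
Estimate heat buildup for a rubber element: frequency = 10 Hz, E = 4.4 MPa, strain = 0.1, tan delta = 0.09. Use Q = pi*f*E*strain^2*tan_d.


Q = pi * f * E * strain^2 * tan_d
= pi * 10 * 4.4 * 0.1^2 * 0.09
= pi * 10 * 4.4 * 0.0100 * 0.09
= 0.1244

Q = 0.1244


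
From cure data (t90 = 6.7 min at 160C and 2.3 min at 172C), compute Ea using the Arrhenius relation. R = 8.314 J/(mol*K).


T1 = 433.15 K, T2 = 445.15 K
1/T1 - 1/T2 = 6.2235e-05
ln(t1/t2) = ln(6.7/2.3) = 1.0692
Ea = 8.314 * 1.0692 / 6.2235e-05 = 142834.0571 J/mol
Ea = 142.83 kJ/mol

142.83 kJ/mol


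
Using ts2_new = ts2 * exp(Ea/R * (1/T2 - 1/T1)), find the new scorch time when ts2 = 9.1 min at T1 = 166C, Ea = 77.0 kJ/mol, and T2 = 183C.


Convert temperatures: T1 = 166 + 273.15 = 439.15 K, T2 = 183 + 273.15 = 456.15 K
ts2_new = 9.1 * exp(77000 / 8.314 * (1/456.15 - 1/439.15))
1/T2 - 1/T1 = -8.4865e-05
ts2_new = 4.15 min

4.15 min


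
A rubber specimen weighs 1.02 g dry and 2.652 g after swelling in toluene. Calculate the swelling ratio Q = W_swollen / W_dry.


Q = W_swollen / W_dry
Q = 2.652 / 1.02
Q = 2.6

Q = 2.6


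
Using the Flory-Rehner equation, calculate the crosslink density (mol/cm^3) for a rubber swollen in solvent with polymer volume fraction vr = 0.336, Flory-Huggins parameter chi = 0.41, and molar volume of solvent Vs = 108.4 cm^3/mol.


ln(1 - vr) = ln(1 - 0.336) = -0.4095
Numerator = -((-0.4095) + 0.336 + 0.41 * 0.336^2) = 0.0272
Denominator = 108.4 * (0.336^(1/3) - 0.336/2) = 57.1491
nu = 0.0272 / 57.1491 = 4.7570e-04 mol/cm^3

4.7570e-04 mol/cm^3


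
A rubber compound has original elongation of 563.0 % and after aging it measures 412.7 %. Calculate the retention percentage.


Retention = aged / original * 100
= 412.7 / 563.0 * 100
= 73.3%

73.3%


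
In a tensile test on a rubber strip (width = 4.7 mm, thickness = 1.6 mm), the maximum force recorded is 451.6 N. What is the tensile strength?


Area = width * thickness = 4.7 * 1.6 = 7.52 mm^2
TS = force / area = 451.6 / 7.52 = 60.05 MPa

60.05 MPa


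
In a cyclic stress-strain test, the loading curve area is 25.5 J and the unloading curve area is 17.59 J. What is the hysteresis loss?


Hysteresis loss = loading - unloading
= 25.5 - 17.59
= 7.91 J

7.91 J


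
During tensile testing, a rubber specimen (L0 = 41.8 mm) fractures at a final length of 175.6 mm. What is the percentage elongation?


Elongation = (Lf - L0) / L0 * 100
= (175.6 - 41.8) / 41.8 * 100
= 133.8 / 41.8 * 100
= 320.1%

320.1%


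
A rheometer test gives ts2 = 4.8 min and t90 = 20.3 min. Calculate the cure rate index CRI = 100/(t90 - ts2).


CRI = 100 / (t90 - ts2)
= 100 / (20.3 - 4.8)
= 100 / 15.5
= 6.45 min^-1

6.45 min^-1


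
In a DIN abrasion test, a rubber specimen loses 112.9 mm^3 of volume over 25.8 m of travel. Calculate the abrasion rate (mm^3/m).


Rate = volume_loss / distance
= 112.9 / 25.8
= 4.376 mm^3/m

4.376 mm^3/m


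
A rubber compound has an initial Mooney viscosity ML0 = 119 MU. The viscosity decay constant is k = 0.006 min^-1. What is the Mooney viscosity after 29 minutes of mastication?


ML = ML0 * exp(-k * t)
ML = 119 * exp(-0.006 * 29)
ML = 119 * 0.8403
ML = 100.0 MU

100.0 MU


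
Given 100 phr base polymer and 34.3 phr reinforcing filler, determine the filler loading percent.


Filler % = filler / (rubber + filler) * 100
= 34.3 / (100 + 34.3) * 100
= 34.3 / 134.3 * 100
= 25.54%

25.54%


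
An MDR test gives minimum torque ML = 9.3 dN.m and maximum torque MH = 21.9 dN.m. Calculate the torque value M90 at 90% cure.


M90 = ML + 0.9 * (MH - ML)
M90 = 9.3 + 0.9 * (21.9 - 9.3)
M90 = 9.3 + 0.9 * 12.6
M90 = 20.64 dN.m

20.64 dN.m


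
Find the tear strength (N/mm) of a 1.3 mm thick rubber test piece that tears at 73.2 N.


Tear strength = force / thickness
= 73.2 / 1.3
= 56.31 N/mm

56.31 N/mm


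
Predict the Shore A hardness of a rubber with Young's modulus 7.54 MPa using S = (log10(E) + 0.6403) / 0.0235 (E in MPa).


log10(E) = 0.0235*S - 0.6403  =>  S = (log10(E) + 0.6403) / 0.0235
log10(7.54) = 0.877371
S = (0.877371 + 0.6403) / 0.0235 = 1.517671 / 0.0235
S = 64.6

Shore A = 64.6


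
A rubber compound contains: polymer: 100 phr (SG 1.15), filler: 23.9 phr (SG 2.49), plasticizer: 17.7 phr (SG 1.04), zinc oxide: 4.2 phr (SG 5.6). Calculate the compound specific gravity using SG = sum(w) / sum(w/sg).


Sum of weights = 145.8
Volume contributions:
  polymer: 100/1.15 = 86.9565
  filler: 23.9/2.49 = 9.5984
  plasticizer: 17.7/1.04 = 17.0192
  zinc oxide: 4.2/5.6 = 0.7500
Sum of volumes = 114.3241
SG = 145.8 / 114.3241 = 1.275

SG = 1.275


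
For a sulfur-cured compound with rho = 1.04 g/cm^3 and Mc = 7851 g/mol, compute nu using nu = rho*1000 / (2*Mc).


nu = rho * 1000 / (2 * Mc)
nu = 1.04 * 1000 / (2 * 7851)
nu = 1040.0 / 15702
nu = 0.0662 mol/L

0.0662 mol/L


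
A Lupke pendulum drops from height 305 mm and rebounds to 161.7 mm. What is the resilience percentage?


Resilience = h_rebound / h_drop * 100
= 161.7 / 305 * 100
= 53.0%

53.0%


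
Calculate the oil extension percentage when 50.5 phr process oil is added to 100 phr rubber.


Oil % = oil / (100 + oil) * 100
= 50.5 / (100 + 50.5) * 100
= 50.5 / 150.5 * 100
= 33.55%

33.55%


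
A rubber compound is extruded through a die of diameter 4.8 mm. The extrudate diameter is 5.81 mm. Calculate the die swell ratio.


Die swell ratio = D_extrudate / D_die
= 5.81 / 4.8
= 1.21

Die swell = 1.21


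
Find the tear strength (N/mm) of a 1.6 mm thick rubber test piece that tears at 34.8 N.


Tear strength = force / thickness
= 34.8 / 1.6
= 21.75 N/mm

21.75 N/mm


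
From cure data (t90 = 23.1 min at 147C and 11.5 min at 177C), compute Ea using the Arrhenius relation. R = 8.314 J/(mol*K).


T1 = 420.15 K, T2 = 450.15 K
1/T1 - 1/T2 = 1.5862e-04
ln(t1/t2) = ln(23.1/11.5) = 0.6975
Ea = 8.314 * 0.6975 / 1.5862e-04 = 36558.2689 J/mol
Ea = 36.56 kJ/mol

36.56 kJ/mol


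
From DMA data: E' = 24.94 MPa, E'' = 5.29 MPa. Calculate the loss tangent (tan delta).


tan delta = E'' / E'
= 5.29 / 24.94
= 0.2121

tan delta = 0.2121


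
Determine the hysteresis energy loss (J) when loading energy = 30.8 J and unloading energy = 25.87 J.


Hysteresis loss = loading - unloading
= 30.8 - 25.87
= 4.93 J

4.93 J


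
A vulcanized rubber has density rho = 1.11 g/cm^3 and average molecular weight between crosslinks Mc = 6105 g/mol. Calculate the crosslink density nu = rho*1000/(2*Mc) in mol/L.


nu = rho * 1000 / (2 * Mc)
nu = 1.11 * 1000 / (2 * 6105)
nu = 1110.0 / 12210
nu = 0.0909 mol/L

0.0909 mol/L


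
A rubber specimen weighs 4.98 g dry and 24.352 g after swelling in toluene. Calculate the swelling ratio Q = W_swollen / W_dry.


Q = W_swollen / W_dry
Q = 24.352 / 4.98
Q = 4.89

Q = 4.89


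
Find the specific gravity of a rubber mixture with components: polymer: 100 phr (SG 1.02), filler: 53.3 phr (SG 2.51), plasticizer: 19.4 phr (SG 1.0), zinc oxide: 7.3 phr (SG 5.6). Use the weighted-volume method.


Sum of weights = 180.0
Volume contributions:
  polymer: 100/1.02 = 98.0392
  filler: 53.3/2.51 = 21.2351
  plasticizer: 19.4/1.0 = 19.4000
  zinc oxide: 7.3/5.6 = 1.3036
Sum of volumes = 139.9778
SG = 180.0 / 139.9778 = 1.286

SG = 1.286


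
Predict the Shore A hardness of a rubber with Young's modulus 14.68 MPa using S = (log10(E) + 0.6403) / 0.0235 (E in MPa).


log10(E) = 0.0235*S - 0.6403  =>  S = (log10(E) + 0.6403) / 0.0235
log10(14.68) = 1.166726
S = (1.166726 + 0.6403) / 0.0235 = 1.807026 / 0.0235
S = 76.9

Shore A = 76.9


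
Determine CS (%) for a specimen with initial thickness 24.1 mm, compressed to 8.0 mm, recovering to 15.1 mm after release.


CS = (t0 - recovered) / (t0 - ts) * 100
= (24.1 - 15.1) / (24.1 - 8.0) * 100
= 9.0 / 16.1 * 100
= 55.9%

55.9%


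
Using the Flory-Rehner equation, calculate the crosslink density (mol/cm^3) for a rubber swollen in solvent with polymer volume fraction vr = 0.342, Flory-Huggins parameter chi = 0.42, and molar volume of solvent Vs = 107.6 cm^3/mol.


ln(1 - vr) = ln(1 - 0.342) = -0.4186
Numerator = -((-0.4186) + 0.342 + 0.42 * 0.342^2) = 0.0274
Denominator = 107.6 * (0.342^(1/3) - 0.342/2) = 56.8471
nu = 0.0274 / 56.8471 = 4.8244e-04 mol/cm^3

4.8244e-04 mol/cm^3


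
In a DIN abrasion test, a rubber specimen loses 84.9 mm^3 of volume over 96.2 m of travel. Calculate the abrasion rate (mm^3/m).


Rate = volume_loss / distance
= 84.9 / 96.2
= 0.883 mm^3/m

0.883 mm^3/m


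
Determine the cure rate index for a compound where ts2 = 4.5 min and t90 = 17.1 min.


CRI = 100 / (t90 - ts2)
= 100 / (17.1 - 4.5)
= 100 / 12.6
= 7.94 min^-1

7.94 min^-1


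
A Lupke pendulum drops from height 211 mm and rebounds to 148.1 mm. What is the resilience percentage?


Resilience = h_rebound / h_drop * 100
= 148.1 / 211 * 100
= 70.2%

70.2%


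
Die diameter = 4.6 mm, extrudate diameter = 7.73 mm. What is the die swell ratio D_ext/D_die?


Die swell ratio = D_extrudate / D_die
= 7.73 / 4.6
= 1.68

Die swell = 1.68


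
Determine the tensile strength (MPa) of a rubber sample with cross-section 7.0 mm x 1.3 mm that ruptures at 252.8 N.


Area = width * thickness = 7.0 * 1.3 = 9.1 mm^2
TS = force / area = 252.8 / 9.1 = 27.78 MPa

27.78 MPa


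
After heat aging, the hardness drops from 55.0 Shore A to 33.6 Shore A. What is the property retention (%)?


Retention = aged / original * 100
= 33.6 / 55.0 * 100
= 61.1%

61.1%


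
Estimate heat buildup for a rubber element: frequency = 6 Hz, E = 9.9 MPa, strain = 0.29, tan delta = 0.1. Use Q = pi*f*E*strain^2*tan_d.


Q = pi * f * E * strain^2 * tan_d
= pi * 6 * 9.9 * 0.29^2 * 0.1
= pi * 6 * 9.9 * 0.0841 * 0.1
= 1.5694

Q = 1.5694


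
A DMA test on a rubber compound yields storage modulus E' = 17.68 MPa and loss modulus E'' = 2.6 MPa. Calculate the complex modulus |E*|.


|E*| = sqrt(E'^2 + E''^2)
= sqrt(17.68^2 + 2.6^2)
= sqrt(312.5824 + 6.7600)
= 17.87 MPa

17.87 MPa


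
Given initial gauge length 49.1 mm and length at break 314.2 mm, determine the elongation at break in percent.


Elongation = (Lf - L0) / L0 * 100
= (314.2 - 49.1) / 49.1 * 100
= 265.1 / 49.1 * 100
= 539.9%

539.9%


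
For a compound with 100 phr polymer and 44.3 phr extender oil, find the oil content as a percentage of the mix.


Oil % = oil / (100 + oil) * 100
= 44.3 / (100 + 44.3) * 100
= 44.3 / 144.3 * 100
= 30.7%

30.7%


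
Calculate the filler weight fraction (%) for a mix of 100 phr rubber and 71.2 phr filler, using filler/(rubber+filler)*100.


Filler % = filler / (rubber + filler) * 100
= 71.2 / (100 + 71.2) * 100
= 71.2 / 171.2 * 100
= 41.59%

41.59%


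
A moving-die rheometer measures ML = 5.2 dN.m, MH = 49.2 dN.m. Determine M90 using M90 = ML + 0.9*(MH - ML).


M90 = ML + 0.9 * (MH - ML)
M90 = 5.2 + 0.9 * (49.2 - 5.2)
M90 = 5.2 + 0.9 * 44.0
M90 = 44.8 dN.m

44.8 dN.m


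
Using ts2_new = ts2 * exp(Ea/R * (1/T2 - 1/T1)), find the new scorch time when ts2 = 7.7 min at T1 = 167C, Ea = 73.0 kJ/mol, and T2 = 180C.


Convert temperatures: T1 = 167 + 273.15 = 440.15 K, T2 = 180 + 273.15 = 453.15 K
ts2_new = 7.7 * exp(73000 / 8.314 * (1/453.15 - 1/440.15))
1/T2 - 1/T1 = -6.5178e-05
ts2_new = 4.34 min

4.34 min


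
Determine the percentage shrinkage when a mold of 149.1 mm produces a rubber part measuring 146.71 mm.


Shrinkage = (mold - part) / mold * 100
= (149.1 - 146.71) / 149.1 * 100
= 2.39 / 149.1 * 100
= 1.6%

1.6%


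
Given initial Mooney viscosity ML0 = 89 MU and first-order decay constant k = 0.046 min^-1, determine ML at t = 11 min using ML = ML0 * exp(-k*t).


ML = ML0 * exp(-k * t)
ML = 89 * exp(-0.046 * 11)
ML = 89 * 0.6029
ML = 53.66 MU

53.66 MU


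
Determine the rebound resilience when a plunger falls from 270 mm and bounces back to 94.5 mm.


Resilience = h_rebound / h_drop * 100
= 94.5 / 270 * 100
= 35.0%

35.0%


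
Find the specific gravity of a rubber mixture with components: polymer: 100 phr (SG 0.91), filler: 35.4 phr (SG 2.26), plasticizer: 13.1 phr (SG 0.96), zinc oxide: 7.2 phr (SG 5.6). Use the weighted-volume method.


Sum of weights = 155.7
Volume contributions:
  polymer: 100/0.91 = 109.8901
  filler: 35.4/2.26 = 15.6637
  plasticizer: 13.1/0.96 = 13.6458
  zinc oxide: 7.2/5.6 = 1.2857
Sum of volumes = 140.4854
SG = 155.7 / 140.4854 = 1.108

SG = 1.108


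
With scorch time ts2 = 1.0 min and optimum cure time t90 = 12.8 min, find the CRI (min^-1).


CRI = 100 / (t90 - ts2)
= 100 / (12.8 - 1.0)
= 100 / 11.8
= 8.47 min^-1

8.47 min^-1


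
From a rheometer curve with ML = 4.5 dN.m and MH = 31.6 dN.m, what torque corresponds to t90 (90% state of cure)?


M90 = ML + 0.9 * (MH - ML)
M90 = 4.5 + 0.9 * (31.6 - 4.5)
M90 = 4.5 + 0.9 * 27.1
M90 = 28.89 dN.m

28.89 dN.m


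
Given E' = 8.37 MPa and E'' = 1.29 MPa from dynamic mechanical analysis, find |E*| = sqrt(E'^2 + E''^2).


|E*| = sqrt(E'^2 + E''^2)
= sqrt(8.37^2 + 1.29^2)
= sqrt(70.0569 + 1.6641)
= 8.469 MPa

8.469 MPa


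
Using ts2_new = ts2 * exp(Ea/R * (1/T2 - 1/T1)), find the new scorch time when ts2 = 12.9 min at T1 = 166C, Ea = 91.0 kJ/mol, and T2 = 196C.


Convert temperatures: T1 = 166 + 273.15 = 439.15 K, T2 = 196 + 273.15 = 469.15 K
ts2_new = 12.9 * exp(91000 / 8.314 * (1/469.15 - 1/439.15))
1/T2 - 1/T1 = -1.4561e-04
ts2_new = 2.62 min

2.62 min


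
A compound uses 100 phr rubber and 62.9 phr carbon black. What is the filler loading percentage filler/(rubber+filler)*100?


Filler % = filler / (rubber + filler) * 100
= 62.9 / (100 + 62.9) * 100
= 62.9 / 162.9 * 100
= 38.61%

38.61%


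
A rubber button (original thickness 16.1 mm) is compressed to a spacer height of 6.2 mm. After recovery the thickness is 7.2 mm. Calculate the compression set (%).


CS = (t0 - recovered) / (t0 - ts) * 100
= (16.1 - 7.2) / (16.1 - 6.2) * 100
= 8.9 / 9.9 * 100
= 89.9%

89.9%


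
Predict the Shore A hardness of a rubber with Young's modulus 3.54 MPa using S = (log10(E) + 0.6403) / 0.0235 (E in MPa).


log10(E) = 0.0235*S - 0.6403  =>  S = (log10(E) + 0.6403) / 0.0235
log10(3.54) = 0.549003
S = (0.549003 + 0.6403) / 0.0235 = 1.189303 / 0.0235
S = 50.6

Shore A = 50.6


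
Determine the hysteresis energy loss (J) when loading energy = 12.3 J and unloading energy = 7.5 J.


Hysteresis loss = loading - unloading
= 12.3 - 7.5
= 4.8 J

4.8 J


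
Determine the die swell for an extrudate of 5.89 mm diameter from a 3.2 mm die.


Die swell ratio = D_extrudate / D_die
= 5.89 / 3.2
= 1.841

Die swell = 1.841


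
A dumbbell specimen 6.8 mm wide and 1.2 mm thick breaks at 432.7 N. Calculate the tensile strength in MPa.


Area = width * thickness = 6.8 * 1.2 = 8.16 mm^2
TS = force / area = 432.7 / 8.16 = 53.03 MPa

53.03 MPa


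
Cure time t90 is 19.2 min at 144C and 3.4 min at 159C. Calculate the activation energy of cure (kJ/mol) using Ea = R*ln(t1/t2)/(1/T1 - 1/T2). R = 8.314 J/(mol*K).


T1 = 417.15 K, T2 = 432.15 K
1/T1 - 1/T2 = 8.3208e-05
ln(t1/t2) = ln(19.2/3.4) = 1.7311
Ea = 8.314 * 1.7311 / 8.3208e-05 = 172972.2462 J/mol
Ea = 172.97 kJ/mol

172.97 kJ/mol


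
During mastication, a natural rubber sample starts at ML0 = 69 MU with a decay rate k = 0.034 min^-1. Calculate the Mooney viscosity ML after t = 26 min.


ML = ML0 * exp(-k * t)
ML = 69 * exp(-0.034 * 26)
ML = 69 * 0.4131
ML = 28.51 MU

28.51 MU


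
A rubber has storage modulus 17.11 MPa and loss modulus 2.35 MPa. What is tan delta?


tan delta = E'' / E'
= 2.35 / 17.11
= 0.1373

tan delta = 0.1373


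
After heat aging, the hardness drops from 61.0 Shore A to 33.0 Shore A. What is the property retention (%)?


Retention = aged / original * 100
= 33.0 / 61.0 * 100
= 54.1%

54.1%


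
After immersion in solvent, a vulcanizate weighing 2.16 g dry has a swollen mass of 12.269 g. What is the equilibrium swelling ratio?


Q = W_swollen / W_dry
Q = 12.269 / 2.16
Q = 5.68

Q = 5.68


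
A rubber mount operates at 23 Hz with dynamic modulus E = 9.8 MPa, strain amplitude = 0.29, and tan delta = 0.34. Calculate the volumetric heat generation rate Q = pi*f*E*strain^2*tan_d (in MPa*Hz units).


Q = pi * f * E * strain^2 * tan_d
= pi * 23 * 9.8 * 0.29^2 * 0.34
= pi * 23 * 9.8 * 0.0841 * 0.34
= 20.2478

Q = 20.2478


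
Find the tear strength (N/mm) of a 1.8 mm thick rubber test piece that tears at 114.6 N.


Tear strength = force / thickness
= 114.6 / 1.8
= 63.67 N/mm

63.67 N/mm


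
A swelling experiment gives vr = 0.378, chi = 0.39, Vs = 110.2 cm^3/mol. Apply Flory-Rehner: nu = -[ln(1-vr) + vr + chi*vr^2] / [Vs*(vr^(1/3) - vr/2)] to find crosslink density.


ln(1 - vr) = ln(1 - 0.378) = -0.4748
Numerator = -((-0.4748) + 0.378 + 0.39 * 0.378^2) = 0.0411
Denominator = 110.2 * (0.378^(1/3) - 0.378/2) = 58.8515
nu = 0.0411 / 58.8515 = 6.9821e-04 mol/cm^3

6.9821e-04 mol/cm^3


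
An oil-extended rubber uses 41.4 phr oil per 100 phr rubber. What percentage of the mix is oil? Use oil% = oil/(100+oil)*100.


Oil % = oil / (100 + oil) * 100
= 41.4 / (100 + 41.4) * 100
= 41.4 / 141.4 * 100
= 29.28%

29.28%


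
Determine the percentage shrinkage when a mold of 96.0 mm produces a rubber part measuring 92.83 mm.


Shrinkage = (mold - part) / mold * 100
= (96.0 - 92.83) / 96.0 * 100
= 3.17 / 96.0 * 100
= 3.3%

3.3%


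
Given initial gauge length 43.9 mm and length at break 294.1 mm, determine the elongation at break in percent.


Elongation = (Lf - L0) / L0 * 100
= (294.1 - 43.9) / 43.9 * 100
= 250.2 / 43.9 * 100
= 569.9%

569.9%


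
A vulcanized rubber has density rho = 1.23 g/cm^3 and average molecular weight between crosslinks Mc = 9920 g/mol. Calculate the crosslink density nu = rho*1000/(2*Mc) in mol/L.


nu = rho * 1000 / (2 * Mc)
nu = 1.23 * 1000 / (2 * 9920)
nu = 1230.0 / 19840
nu = 0.0620 mol/L

0.0620 mol/L


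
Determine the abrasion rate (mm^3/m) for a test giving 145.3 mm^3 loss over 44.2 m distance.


Rate = volume_loss / distance
= 145.3 / 44.2
= 3.287 mm^3/m

3.287 mm^3/m


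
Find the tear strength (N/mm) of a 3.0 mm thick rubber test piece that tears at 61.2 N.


Tear strength = force / thickness
= 61.2 / 3.0
= 20.4 N/mm

20.4 N/mm


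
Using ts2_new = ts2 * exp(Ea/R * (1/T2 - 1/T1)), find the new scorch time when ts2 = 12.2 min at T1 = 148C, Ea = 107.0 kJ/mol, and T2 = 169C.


Convert temperatures: T1 = 148 + 273.15 = 421.15 K, T2 = 169 + 273.15 = 442.15 K
ts2_new = 12.2 * exp(107000 / 8.314 * (1/442.15 - 1/421.15))
1/T2 - 1/T1 = -1.1278e-04
ts2_new = 2.86 min

2.86 min


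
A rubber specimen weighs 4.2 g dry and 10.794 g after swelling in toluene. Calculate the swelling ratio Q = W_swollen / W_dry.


Q = W_swollen / W_dry
Q = 10.794 / 4.2
Q = 2.57

Q = 2.57


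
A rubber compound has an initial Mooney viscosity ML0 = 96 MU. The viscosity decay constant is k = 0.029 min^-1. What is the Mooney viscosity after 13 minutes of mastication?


ML = ML0 * exp(-k * t)
ML = 96 * exp(-0.029 * 13)
ML = 96 * 0.6859
ML = 65.85 MU

65.85 MU


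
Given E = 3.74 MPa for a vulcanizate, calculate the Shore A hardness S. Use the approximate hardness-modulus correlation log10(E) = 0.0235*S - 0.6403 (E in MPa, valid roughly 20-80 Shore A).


log10(E) = 0.0235*S - 0.6403  =>  S = (log10(E) + 0.6403) / 0.0235
log10(3.74) = 0.572872
S = (0.572872 + 0.6403) / 0.0235 = 1.213172 / 0.0235
S = 51.6

Shore A = 51.6


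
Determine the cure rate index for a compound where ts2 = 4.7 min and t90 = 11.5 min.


CRI = 100 / (t90 - ts2)
= 100 / (11.5 - 4.7)
= 100 / 6.8
= 14.71 min^-1

14.71 min^-1


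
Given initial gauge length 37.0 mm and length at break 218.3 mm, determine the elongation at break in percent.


Elongation = (Lf - L0) / L0 * 100
= (218.3 - 37.0) / 37.0 * 100
= 181.3 / 37.0 * 100
= 490.0%

490.0%


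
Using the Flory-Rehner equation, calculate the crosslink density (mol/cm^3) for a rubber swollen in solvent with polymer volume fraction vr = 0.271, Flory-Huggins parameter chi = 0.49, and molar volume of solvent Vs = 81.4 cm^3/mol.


ln(1 - vr) = ln(1 - 0.271) = -0.3161
Numerator = -((-0.3161) + 0.271 + 0.49 * 0.271^2) = 0.0091
Denominator = 81.4 * (0.271^(1/3) - 0.271/2) = 41.6465
nu = 0.0091 / 41.6465 = 2.1840e-04 mol/cm^3

2.1840e-04 mol/cm^3


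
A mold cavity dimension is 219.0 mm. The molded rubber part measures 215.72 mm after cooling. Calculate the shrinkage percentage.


Shrinkage = (mold - part) / mold * 100
= (219.0 - 215.72) / 219.0 * 100
= 3.28 / 219.0 * 100
= 1.5%

1.5%


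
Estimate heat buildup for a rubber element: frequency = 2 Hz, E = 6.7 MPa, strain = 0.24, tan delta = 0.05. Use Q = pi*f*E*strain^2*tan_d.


Q = pi * f * E * strain^2 * tan_d
= pi * 2 * 6.7 * 0.24^2 * 0.05
= pi * 2 * 6.7 * 0.0576 * 0.05
= 0.1212

Q = 0.1212


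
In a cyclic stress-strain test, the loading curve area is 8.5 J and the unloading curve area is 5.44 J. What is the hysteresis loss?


Hysteresis loss = loading - unloading
= 8.5 - 5.44
= 3.06 J

3.06 J


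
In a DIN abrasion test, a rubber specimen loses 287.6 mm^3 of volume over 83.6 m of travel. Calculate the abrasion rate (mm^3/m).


Rate = volume_loss / distance
= 287.6 / 83.6
= 3.44 mm^3/m

3.44 mm^3/m


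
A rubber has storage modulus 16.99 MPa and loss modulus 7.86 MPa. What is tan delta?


tan delta = E'' / E'
= 7.86 / 16.99
= 0.4626

tan delta = 0.4626


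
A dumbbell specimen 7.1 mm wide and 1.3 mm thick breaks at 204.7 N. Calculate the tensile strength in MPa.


Area = width * thickness = 7.1 * 1.3 = 9.23 mm^2
TS = force / area = 204.7 / 9.23 = 22.18 MPa

22.18 MPa


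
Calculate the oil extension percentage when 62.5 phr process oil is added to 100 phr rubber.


Oil % = oil / (100 + oil) * 100
= 62.5 / (100 + 62.5) * 100
= 62.5 / 162.5 * 100
= 38.46%

38.46%


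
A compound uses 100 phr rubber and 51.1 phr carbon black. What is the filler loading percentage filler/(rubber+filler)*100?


Filler % = filler / (rubber + filler) * 100
= 51.1 / (100 + 51.1) * 100
= 51.1 / 151.1 * 100
= 33.82%

33.82%


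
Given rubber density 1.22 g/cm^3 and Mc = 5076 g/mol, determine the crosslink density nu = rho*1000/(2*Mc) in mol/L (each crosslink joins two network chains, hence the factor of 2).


nu = rho * 1000 / (2 * Mc)
nu = 1.22 * 1000 / (2 * 5076)
nu = 1220.0 / 10152
nu = 0.1202 mol/L

0.1202 mol/L


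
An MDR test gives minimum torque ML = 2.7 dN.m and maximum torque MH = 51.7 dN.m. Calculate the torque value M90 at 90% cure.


M90 = ML + 0.9 * (MH - ML)
M90 = 2.7 + 0.9 * (51.7 - 2.7)
M90 = 2.7 + 0.9 * 49.0
M90 = 46.8 dN.m

46.8 dN.m


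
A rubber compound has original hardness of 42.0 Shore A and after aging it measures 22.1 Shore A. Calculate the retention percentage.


Retention = aged / original * 100
= 22.1 / 42.0 * 100
= 52.6%

52.6%


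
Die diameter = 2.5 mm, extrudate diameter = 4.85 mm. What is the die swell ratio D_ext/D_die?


Die swell ratio = D_extrudate / D_die
= 4.85 / 2.5
= 1.94

Die swell = 1.94


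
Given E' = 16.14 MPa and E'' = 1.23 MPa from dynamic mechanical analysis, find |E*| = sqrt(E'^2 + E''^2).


|E*| = sqrt(E'^2 + E''^2)
= sqrt(16.14^2 + 1.23^2)
= sqrt(260.4996 + 1.5129)
= 16.187 MPa

16.187 MPa


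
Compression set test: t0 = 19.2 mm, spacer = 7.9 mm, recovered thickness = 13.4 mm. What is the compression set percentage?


CS = (t0 - recovered) / (t0 - ts) * 100
= (19.2 - 13.4) / (19.2 - 7.9) * 100
= 5.8 / 11.3 * 100
= 51.3%

51.3%


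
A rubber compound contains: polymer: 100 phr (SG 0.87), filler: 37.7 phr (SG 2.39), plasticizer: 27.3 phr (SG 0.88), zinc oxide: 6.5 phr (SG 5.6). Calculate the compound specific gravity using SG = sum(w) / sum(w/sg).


Sum of weights = 171.5
Volume contributions:
  polymer: 100/0.87 = 114.9425
  filler: 37.7/2.39 = 15.7741
  plasticizer: 27.3/0.88 = 31.0227
  zinc oxide: 6.5/5.6 = 1.1607
Sum of volumes = 162.9000
SG = 171.5 / 162.9000 = 1.053

SG = 1.053


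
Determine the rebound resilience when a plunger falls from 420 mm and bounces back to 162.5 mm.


Resilience = h_rebound / h_drop * 100
= 162.5 / 420 * 100
= 38.7%

38.7%


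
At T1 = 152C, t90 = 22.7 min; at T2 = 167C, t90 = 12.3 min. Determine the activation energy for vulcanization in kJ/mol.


T1 = 425.15 K, T2 = 440.15 K
1/T1 - 1/T2 = 8.0158e-05
ln(t1/t2) = ln(22.7/12.3) = 0.6128
Ea = 8.314 * 0.6128 / 8.0158e-05 = 63555.9290 J/mol
Ea = 63.56 kJ/mol

63.56 kJ/mol


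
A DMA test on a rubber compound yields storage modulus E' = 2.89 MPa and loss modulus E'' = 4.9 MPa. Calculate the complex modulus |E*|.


|E*| = sqrt(E'^2 + E''^2)
= sqrt(2.89^2 + 4.9^2)
= sqrt(8.3521 + 24.0100)
= 5.689 MPa

5.689 MPa


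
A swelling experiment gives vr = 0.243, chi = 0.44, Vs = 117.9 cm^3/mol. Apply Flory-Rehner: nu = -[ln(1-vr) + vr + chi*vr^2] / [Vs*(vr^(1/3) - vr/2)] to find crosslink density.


ln(1 - vr) = ln(1 - 0.243) = -0.2784
Numerator = -((-0.2784) + 0.243 + 0.44 * 0.243^2) = 0.0094
Denominator = 117.9 * (0.243^(1/3) - 0.243/2) = 59.2477
nu = 0.0094 / 59.2477 = 1.5883e-04 mol/cm^3

1.5883e-04 mol/cm^3


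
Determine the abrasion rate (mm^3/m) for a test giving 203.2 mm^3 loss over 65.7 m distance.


Rate = volume_loss / distance
= 203.2 / 65.7
= 3.093 mm^3/m

3.093 mm^3/m


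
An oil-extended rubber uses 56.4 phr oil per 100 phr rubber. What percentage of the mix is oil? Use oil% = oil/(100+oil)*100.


Oil % = oil / (100 + oil) * 100
= 56.4 / (100 + 56.4) * 100
= 56.4 / 156.4 * 100
= 36.06%

36.06%


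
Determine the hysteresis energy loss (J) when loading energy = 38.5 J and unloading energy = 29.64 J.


Hysteresis loss = loading - unloading
= 38.5 - 29.64
= 8.86 J

8.86 J


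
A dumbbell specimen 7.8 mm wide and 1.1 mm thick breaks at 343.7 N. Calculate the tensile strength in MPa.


Area = width * thickness = 7.8 * 1.1 = 8.58 mm^2
TS = force / area = 343.7 / 8.58 = 40.06 MPa

40.06 MPa


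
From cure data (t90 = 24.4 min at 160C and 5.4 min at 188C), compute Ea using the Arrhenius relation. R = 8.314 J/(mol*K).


T1 = 433.15 K, T2 = 461.15 K
1/T1 - 1/T2 = 1.4018e-04
ln(t1/t2) = ln(24.4/5.4) = 1.5082
Ea = 8.314 * 1.5082 / 1.4018e-04 = 89451.3504 J/mol
Ea = 89.45 kJ/mol

89.45 kJ/mol


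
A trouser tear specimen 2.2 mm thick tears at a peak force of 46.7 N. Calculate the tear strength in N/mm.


Tear strength = force / thickness
= 46.7 / 2.2
= 21.23 N/mm

21.23 N/mm


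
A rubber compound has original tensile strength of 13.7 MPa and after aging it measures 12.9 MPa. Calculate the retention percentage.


Retention = aged / original * 100
= 12.9 / 13.7 * 100
= 94.2%

94.2%


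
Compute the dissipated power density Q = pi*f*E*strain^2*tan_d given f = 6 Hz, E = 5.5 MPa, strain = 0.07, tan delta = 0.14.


Q = pi * f * E * strain^2 * tan_d
= pi * 6 * 5.5 * 0.07^2 * 0.14
= pi * 6 * 5.5 * 0.0049 * 0.14
= 0.0711

Q = 0.0711


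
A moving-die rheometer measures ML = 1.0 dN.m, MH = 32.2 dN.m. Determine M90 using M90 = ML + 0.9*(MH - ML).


M90 = ML + 0.9 * (MH - ML)
M90 = 1.0 + 0.9 * (32.2 - 1.0)
M90 = 1.0 + 0.9 * 31.2
M90 = 29.08 dN.m

29.08 dN.m


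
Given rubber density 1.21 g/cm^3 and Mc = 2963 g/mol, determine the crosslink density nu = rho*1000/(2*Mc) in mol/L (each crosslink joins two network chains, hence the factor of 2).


nu = rho * 1000 / (2 * Mc)
nu = 1.21 * 1000 / (2 * 2963)
nu = 1210.0 / 5926
nu = 0.2042 mol/L

0.2042 mol/L


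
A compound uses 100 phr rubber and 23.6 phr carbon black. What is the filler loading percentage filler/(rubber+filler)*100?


Filler % = filler / (rubber + filler) * 100
= 23.6 / (100 + 23.6) * 100
= 23.6 / 123.6 * 100
= 19.09%

19.09%


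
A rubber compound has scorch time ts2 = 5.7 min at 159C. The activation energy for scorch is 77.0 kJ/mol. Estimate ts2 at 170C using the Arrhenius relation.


Convert temperatures: T1 = 159 + 273.15 = 432.15 K, T2 = 170 + 273.15 = 443.15 K
ts2_new = 5.7 * exp(77000 / 8.314 * (1/443.15 - 1/432.15))
1/T2 - 1/T1 = -5.7439e-05
ts2_new = 3.35 min

3.35 min


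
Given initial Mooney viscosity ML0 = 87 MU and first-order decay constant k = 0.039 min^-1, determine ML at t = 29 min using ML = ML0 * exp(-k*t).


ML = ML0 * exp(-k * t)
ML = 87 * exp(-0.039 * 29)
ML = 87 * 0.3227
ML = 28.08 MU

28.08 MU


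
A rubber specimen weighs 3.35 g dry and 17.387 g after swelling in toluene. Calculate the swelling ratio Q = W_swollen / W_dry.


Q = W_swollen / W_dry
Q = 17.387 / 3.35
Q = 5.19

Q = 5.19


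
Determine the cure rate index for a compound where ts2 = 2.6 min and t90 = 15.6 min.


CRI = 100 / (t90 - ts2)
= 100 / (15.6 - 2.6)
= 100 / 13.0
= 7.69 min^-1

7.69 min^-1


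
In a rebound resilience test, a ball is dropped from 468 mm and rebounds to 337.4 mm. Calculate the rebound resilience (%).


Resilience = h_rebound / h_drop * 100
= 337.4 / 468 * 100
= 72.1%

72.1%


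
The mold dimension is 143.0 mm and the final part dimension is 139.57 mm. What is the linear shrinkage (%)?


Shrinkage = (mold - part) / mold * 100
= (143.0 - 139.57) / 143.0 * 100
= 3.43 / 143.0 * 100
= 2.4%

2.4%


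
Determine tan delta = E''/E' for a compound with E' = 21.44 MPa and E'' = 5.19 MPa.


tan delta = E'' / E'
= 5.19 / 21.44
= 0.2421

tan delta = 0.2421


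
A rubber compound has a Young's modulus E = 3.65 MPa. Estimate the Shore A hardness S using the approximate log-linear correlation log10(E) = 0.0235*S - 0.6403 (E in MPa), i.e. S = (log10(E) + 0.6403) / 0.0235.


log10(E) = 0.0235*S - 0.6403  =>  S = (log10(E) + 0.6403) / 0.0235
log10(3.65) = 0.562293
S = (0.562293 + 0.6403) / 0.0235 = 1.202593 / 0.0235
S = 51.2

Shore A = 51.2


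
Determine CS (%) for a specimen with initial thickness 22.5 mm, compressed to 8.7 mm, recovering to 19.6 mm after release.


CS = (t0 - recovered) / (t0 - ts) * 100
= (22.5 - 19.6) / (22.5 - 8.7) * 100
= 2.9 / 13.8 * 100
= 21.0%

21.0%


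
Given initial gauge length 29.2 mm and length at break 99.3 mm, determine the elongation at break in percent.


Elongation = (Lf - L0) / L0 * 100
= (99.3 - 29.2) / 29.2 * 100
= 70.1 / 29.2 * 100
= 240.1%

240.1%


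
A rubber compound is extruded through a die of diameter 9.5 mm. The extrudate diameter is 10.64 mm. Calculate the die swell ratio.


Die swell ratio = D_extrudate / D_die
= 10.64 / 9.5
= 1.12

Die swell = 1.12


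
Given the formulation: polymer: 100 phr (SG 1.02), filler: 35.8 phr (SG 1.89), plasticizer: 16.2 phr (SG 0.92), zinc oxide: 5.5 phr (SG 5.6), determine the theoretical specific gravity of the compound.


Sum of weights = 157.5
Volume contributions:
  polymer: 100/1.02 = 98.0392
  filler: 35.8/1.89 = 18.9418
  plasticizer: 16.2/0.92 = 17.6087
  zinc oxide: 5.5/5.6 = 0.9821
Sum of volumes = 135.5719
SG = 157.5 / 135.5719 = 1.162

SG = 1.162


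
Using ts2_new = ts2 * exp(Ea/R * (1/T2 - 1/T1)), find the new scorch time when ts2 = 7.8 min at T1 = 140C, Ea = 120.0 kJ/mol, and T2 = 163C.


Convert temperatures: T1 = 140 + 273.15 = 413.15 K, T2 = 163 + 273.15 = 436.15 K
ts2_new = 7.8 * exp(120000 / 8.314 * (1/436.15 - 1/413.15))
1/T2 - 1/T1 = -1.2764e-04
ts2_new = 1.24 min

1.24 min


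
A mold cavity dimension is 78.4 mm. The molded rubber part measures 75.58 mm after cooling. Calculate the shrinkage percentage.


Shrinkage = (mold - part) / mold * 100
= (78.4 - 75.58) / 78.4 * 100
= 2.82 / 78.4 * 100
= 3.6%

3.6%


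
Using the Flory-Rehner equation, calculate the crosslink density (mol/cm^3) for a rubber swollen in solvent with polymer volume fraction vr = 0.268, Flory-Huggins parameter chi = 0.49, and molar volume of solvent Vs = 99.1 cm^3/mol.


ln(1 - vr) = ln(1 - 0.268) = -0.3120
Numerator = -((-0.3120) + 0.268 + 0.49 * 0.268^2) = 0.0088
Denominator = 99.1 * (0.268^(1/3) - 0.268/2) = 50.6134
nu = 0.0088 / 50.6134 = 1.7349e-04 mol/cm^3

1.7349e-04 mol/cm^3


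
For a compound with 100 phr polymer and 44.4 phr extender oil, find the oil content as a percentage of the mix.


Oil % = oil / (100 + oil) * 100
= 44.4 / (100 + 44.4) * 100
= 44.4 / 144.4 * 100
= 30.75%

30.75%


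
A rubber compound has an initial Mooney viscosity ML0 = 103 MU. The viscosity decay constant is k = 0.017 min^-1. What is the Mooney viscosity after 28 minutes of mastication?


ML = ML0 * exp(-k * t)
ML = 103 * exp(-0.017 * 28)
ML = 103 * 0.6213
ML = 63.99 MU

63.99 MU


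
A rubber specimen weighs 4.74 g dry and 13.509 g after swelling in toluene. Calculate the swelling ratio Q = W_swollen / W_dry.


Q = W_swollen / W_dry
Q = 13.509 / 4.74
Q = 2.85

Q = 2.85


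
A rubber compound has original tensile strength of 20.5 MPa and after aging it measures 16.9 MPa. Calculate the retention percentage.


Retention = aged / original * 100
= 16.9 / 20.5 * 100
= 82.4%

82.4%


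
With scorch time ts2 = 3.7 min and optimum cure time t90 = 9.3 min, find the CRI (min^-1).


CRI = 100 / (t90 - ts2)
= 100 / (9.3 - 3.7)
= 100 / 5.6
= 17.86 min^-1

17.86 min^-1


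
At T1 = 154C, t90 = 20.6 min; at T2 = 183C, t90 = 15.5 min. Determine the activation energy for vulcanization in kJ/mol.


T1 = 427.15 K, T2 = 456.15 K
1/T1 - 1/T2 = 1.4884e-04
ln(t1/t2) = ln(20.6/15.5) = 0.2845
Ea = 8.314 * 0.2845 / 1.4884e-04 = 15889.4058 J/mol
Ea = 15.89 kJ/mol

15.89 kJ/mol


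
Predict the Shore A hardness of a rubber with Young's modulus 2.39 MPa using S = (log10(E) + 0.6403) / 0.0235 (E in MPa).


log10(E) = 0.0235*S - 0.6403  =>  S = (log10(E) + 0.6403) / 0.0235
log10(2.39) = 0.378398
S = (0.378398 + 0.6403) / 0.0235 = 1.018698 / 0.0235
S = 43.3

Shore A = 43.3


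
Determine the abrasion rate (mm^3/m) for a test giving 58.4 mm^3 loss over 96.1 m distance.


Rate = volume_loss / distance
= 58.4 / 96.1
= 0.608 mm^3/m

0.608 mm^3/m


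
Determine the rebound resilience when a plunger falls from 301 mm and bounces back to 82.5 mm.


Resilience = h_rebound / h_drop * 100
= 82.5 / 301 * 100
= 27.4%

27.4%


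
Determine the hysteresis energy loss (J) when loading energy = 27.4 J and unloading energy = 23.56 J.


Hysteresis loss = loading - unloading
= 27.4 - 23.56
= 3.84 J

3.84 J


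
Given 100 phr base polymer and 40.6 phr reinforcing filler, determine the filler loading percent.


Filler % = filler / (rubber + filler) * 100
= 40.6 / (100 + 40.6) * 100
= 40.6 / 140.6 * 100
= 28.88%

28.88%


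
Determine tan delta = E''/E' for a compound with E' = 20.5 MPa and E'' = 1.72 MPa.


tan delta = E'' / E'
= 1.72 / 20.5
= 0.0839

tan delta = 0.0839


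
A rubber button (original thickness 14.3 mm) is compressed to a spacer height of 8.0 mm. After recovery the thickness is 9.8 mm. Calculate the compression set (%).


CS = (t0 - recovered) / (t0 - ts) * 100
= (14.3 - 9.8) / (14.3 - 8.0) * 100
= 4.5 / 6.3 * 100
= 71.4%

71.4%


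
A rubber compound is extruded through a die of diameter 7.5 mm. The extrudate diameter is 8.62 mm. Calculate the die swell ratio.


Die swell ratio = D_extrudate / D_die
= 8.62 / 7.5
= 1.149

Die swell = 1.149


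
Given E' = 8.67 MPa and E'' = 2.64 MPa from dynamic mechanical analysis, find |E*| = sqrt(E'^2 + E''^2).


|E*| = sqrt(E'^2 + E''^2)
= sqrt(8.67^2 + 2.64^2)
= sqrt(75.1689 + 6.9696)
= 9.063 MPa

9.063 MPa


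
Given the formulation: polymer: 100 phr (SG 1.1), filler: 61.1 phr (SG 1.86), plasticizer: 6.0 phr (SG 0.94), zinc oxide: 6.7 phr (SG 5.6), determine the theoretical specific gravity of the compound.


Sum of weights = 173.8
Volume contributions:
  polymer: 100/1.1 = 90.9091
  filler: 61.1/1.86 = 32.8495
  plasticizer: 6.0/0.94 = 6.3830
  zinc oxide: 6.7/5.6 = 1.1964
Sum of volumes = 131.3380
SG = 173.8 / 131.3380 = 1.323

SG = 1.323


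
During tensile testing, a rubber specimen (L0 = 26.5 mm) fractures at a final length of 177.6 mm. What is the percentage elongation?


Elongation = (Lf - L0) / L0 * 100
= (177.6 - 26.5) / 26.5 * 100
= 151.1 / 26.5 * 100
= 570.2%

570.2%


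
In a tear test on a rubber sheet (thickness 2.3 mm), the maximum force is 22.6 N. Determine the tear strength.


Tear strength = force / thickness
= 22.6 / 2.3
= 9.83 N/mm

9.83 N/mm


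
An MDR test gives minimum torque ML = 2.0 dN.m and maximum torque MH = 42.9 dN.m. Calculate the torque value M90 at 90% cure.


M90 = ML + 0.9 * (MH - ML)
M90 = 2.0 + 0.9 * (42.9 - 2.0)
M90 = 2.0 + 0.9 * 40.9
M90 = 38.81 dN.m

38.81 dN.m


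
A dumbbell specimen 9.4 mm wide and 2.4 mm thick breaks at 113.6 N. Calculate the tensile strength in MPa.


Area = width * thickness = 9.4 * 2.4 = 22.56 mm^2
TS = force / area = 113.6 / 22.56 = 5.04 MPa

5.04 MPa


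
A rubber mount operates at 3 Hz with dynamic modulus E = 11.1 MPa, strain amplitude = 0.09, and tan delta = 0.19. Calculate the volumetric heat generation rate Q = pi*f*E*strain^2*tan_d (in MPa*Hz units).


Q = pi * f * E * strain^2 * tan_d
= pi * 3 * 11.1 * 0.09^2 * 0.19
= pi * 3 * 11.1 * 0.0081 * 0.19
= 0.1610

Q = 0.1610


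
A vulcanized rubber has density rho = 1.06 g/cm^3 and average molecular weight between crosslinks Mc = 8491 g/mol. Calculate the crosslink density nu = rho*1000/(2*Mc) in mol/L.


nu = rho * 1000 / (2 * Mc)
nu = 1.06 * 1000 / (2 * 8491)
nu = 1060.0 / 16982
nu = 0.0624 mol/L

0.0624 mol/L


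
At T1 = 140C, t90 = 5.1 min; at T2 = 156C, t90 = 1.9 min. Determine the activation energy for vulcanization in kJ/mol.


T1 = 413.15 K, T2 = 429.15 K
1/T1 - 1/T2 = 9.0241e-05
ln(t1/t2) = ln(5.1/1.9) = 0.9874
Ea = 8.314 * 0.9874 / 9.0241e-05 = 90969.1557 J/mol
Ea = 90.97 kJ/mol

90.97 kJ/mol
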